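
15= 15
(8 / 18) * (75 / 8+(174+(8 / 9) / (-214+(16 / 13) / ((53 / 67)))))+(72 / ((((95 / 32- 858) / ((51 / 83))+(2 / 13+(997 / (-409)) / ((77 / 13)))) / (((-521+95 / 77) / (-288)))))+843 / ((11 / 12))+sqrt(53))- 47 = sqrt(53)+115706195661685802796631 / 121280090304255449094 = 961.32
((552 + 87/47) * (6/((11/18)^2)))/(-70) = -25302132/199045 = -127.12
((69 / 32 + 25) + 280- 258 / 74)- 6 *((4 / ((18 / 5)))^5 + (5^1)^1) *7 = 525343115 / 23304672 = 22.54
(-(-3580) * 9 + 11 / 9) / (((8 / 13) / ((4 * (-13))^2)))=1274220454 / 9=141580050.44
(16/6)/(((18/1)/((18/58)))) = 4/87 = 0.05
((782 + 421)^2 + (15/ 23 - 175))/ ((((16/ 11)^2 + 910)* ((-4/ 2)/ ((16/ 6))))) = -8054194874/ 3807627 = -2115.28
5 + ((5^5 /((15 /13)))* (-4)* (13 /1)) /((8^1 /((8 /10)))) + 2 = -42229 /3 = -14076.33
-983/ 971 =-1.01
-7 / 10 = -0.70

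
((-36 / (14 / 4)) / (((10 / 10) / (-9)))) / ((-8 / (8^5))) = -2654208 / 7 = -379172.57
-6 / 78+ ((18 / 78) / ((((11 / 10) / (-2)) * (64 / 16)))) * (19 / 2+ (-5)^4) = -19057 / 286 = -66.63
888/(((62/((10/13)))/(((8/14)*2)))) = 35520/2821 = 12.59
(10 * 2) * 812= 16240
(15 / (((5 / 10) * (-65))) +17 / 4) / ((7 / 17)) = 3349 / 364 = 9.20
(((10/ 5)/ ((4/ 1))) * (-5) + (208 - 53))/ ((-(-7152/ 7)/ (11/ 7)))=3355/ 14304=0.23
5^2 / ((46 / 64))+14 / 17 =13922 / 391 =35.61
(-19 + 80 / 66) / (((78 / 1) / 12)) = -1174 / 429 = -2.74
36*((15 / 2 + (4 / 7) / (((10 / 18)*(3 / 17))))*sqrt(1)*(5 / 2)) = 8397 / 7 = 1199.57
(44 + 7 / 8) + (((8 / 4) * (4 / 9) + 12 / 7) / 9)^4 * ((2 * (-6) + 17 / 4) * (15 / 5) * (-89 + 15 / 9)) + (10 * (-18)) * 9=-1290627761510617 / 826841416968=-1560.91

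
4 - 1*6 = -2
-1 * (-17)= 17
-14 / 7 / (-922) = 1 / 461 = 0.00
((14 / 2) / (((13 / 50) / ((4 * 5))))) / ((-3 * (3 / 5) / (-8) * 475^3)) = 448 / 20062575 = 0.00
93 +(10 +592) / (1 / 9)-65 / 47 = 5509.62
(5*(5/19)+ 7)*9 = 1422/19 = 74.84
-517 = -517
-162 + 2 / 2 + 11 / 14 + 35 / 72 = -80503 / 504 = -159.73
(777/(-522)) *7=-1813/174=-10.42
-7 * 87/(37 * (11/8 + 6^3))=-0.08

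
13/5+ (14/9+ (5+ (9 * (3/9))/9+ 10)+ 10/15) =907/45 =20.16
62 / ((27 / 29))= 1798 / 27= 66.59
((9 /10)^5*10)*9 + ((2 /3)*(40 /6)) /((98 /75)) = 83121827 /1470000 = 56.55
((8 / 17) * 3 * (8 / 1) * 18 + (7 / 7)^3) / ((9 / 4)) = 13892 / 153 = 90.80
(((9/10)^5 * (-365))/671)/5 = -4310577/67100000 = -0.06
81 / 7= 11.57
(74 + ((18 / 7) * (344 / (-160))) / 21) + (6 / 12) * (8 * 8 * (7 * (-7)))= -732189 / 490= -1494.26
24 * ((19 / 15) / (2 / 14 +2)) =1064 / 75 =14.19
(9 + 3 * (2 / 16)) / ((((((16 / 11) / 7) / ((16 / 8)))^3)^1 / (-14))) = -239679825 / 2048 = -117031.16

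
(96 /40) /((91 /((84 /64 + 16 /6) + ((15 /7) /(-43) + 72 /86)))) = 68867 /547820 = 0.13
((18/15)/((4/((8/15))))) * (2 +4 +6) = 1.92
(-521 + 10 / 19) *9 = -89001 / 19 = -4684.26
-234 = -234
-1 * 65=-65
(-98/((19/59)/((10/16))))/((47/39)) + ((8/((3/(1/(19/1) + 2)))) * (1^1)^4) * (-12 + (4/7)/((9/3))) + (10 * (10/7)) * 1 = -15615941/75012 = -208.18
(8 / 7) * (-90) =-720 / 7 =-102.86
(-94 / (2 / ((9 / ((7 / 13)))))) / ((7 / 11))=-60489 / 49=-1234.47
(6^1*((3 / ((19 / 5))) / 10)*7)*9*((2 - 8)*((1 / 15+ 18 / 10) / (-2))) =15876 / 95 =167.12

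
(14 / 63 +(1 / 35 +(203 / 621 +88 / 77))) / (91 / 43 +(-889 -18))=-804014 / 422854425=-0.00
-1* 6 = -6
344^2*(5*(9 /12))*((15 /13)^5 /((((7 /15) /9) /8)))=363938670000000 /2599051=140027521.58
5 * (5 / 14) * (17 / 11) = 2.76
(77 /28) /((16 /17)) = 187 /64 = 2.92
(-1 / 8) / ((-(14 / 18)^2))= 0.21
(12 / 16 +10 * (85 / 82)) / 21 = 1823 / 3444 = 0.53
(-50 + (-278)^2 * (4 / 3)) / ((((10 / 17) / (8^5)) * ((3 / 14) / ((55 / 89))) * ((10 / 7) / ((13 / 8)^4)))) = 323452036099192 / 4005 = 80762056454.23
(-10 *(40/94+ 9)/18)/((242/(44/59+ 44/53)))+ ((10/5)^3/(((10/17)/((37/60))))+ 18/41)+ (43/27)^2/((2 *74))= 1574870094647639/178785187148700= 8.81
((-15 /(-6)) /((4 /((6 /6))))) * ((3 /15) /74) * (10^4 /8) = 625 /296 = 2.11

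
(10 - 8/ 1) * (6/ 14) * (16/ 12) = 8/ 7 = 1.14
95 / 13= 7.31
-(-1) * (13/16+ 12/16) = 25/16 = 1.56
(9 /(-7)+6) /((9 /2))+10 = 232 /21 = 11.05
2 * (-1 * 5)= -10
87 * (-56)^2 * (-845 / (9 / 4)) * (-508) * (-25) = -3903862144000 / 3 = -1301287381333.33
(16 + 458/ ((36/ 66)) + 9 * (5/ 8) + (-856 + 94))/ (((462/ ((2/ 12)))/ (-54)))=-2383/ 1232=-1.93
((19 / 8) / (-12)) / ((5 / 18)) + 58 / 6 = 2149 / 240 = 8.95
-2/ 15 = -0.13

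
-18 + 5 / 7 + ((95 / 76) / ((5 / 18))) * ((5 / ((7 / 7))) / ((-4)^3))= -15803 / 896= -17.64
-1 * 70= -70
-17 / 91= -0.19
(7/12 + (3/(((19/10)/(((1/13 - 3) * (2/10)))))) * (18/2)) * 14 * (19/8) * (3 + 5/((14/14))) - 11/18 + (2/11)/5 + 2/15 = -13224703/6435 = -2055.12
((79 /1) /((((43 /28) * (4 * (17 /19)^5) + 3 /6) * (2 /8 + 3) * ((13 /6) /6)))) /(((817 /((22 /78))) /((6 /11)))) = 41510887488 /13173073556045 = 0.00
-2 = -2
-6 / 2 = -3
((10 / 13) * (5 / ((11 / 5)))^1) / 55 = 50 / 1573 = 0.03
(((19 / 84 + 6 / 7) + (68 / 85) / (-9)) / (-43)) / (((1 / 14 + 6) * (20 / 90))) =-1253 / 73100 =-0.02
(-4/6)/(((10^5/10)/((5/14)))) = -1/42000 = -0.00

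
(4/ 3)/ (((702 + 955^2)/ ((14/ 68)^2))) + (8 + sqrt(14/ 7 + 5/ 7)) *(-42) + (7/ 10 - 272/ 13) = -36645900509111/ 102873460170 - 6 *sqrt(133) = -425.42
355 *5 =1775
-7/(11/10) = -70/11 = -6.36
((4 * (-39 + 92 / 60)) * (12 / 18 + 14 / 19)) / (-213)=35968 / 36423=0.99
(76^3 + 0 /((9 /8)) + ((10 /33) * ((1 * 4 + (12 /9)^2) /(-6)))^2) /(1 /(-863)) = -300750989492528 /793881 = -378836361.49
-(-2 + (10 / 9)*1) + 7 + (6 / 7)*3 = 659 / 63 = 10.46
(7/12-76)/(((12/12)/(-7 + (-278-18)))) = 91405/4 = 22851.25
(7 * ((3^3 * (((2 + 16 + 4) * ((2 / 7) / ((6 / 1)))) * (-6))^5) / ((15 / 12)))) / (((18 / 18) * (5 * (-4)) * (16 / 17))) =78817.73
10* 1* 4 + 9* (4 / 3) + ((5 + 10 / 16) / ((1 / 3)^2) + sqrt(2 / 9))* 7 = 7* sqrt(2) / 3 + 3251 / 8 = 409.67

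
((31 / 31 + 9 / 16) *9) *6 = 675 / 8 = 84.38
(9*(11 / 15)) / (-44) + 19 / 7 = 359 / 140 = 2.56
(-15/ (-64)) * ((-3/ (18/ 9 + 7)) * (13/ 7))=-65/ 448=-0.15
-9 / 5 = -1.80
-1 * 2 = -2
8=8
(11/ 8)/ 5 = 0.28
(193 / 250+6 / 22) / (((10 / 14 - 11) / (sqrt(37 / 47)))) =-20111 * sqrt(1739) / 9306000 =-0.09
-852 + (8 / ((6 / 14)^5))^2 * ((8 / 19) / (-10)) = -77093089804 / 5609655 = -13742.93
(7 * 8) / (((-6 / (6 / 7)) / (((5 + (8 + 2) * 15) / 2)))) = -620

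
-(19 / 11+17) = -206 / 11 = -18.73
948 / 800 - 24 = -4563 / 200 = -22.82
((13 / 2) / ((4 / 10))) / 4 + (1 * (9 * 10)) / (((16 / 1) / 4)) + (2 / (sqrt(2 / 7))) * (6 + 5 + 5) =425 / 16 + 16 * sqrt(14) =86.43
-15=-15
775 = 775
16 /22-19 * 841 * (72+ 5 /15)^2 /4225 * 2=-16553268682 /418275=-39575.09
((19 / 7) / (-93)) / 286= -19 / 186186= -0.00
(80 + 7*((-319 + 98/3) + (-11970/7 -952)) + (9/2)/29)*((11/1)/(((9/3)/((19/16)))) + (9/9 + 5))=-1777830131/8352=-212862.80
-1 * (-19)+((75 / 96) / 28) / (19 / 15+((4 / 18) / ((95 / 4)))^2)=15782993321 / 829721984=19.02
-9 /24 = -3 /8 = -0.38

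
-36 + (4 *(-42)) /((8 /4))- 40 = -160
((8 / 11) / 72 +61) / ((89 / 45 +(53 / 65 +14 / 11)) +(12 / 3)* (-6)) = -98150 / 32069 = -3.06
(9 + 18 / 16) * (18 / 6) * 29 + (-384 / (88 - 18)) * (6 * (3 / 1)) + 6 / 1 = 788.13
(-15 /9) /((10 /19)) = -19 /6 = -3.17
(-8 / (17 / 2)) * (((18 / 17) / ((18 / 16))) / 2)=-128 / 289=-0.44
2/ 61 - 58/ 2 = -1767/ 61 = -28.97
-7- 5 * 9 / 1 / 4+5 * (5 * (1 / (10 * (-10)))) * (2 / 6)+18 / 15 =-257 / 15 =-17.13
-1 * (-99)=99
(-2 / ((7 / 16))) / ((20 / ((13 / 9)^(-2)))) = -648 / 5915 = -0.11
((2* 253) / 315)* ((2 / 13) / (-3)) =-0.08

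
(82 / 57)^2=6724 / 3249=2.07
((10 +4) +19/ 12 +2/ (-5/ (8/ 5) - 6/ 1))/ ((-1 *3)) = -13459/ 2628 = -5.12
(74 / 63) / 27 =74 / 1701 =0.04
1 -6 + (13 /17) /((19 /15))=-1420 /323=-4.40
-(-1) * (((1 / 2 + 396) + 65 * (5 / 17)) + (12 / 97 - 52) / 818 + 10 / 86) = 24109690027 / 58001926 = 415.67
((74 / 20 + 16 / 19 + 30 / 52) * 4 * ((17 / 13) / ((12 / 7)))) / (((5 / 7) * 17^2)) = 309778 / 4094025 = 0.08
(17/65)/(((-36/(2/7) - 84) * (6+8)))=-17/191100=-0.00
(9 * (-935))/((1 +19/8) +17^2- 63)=-13464/367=-36.69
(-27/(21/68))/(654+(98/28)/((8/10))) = -4896/36869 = -0.13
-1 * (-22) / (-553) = -22 / 553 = -0.04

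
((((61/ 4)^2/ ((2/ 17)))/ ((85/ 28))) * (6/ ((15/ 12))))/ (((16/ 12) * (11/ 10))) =2131.12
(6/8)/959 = 3/3836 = 0.00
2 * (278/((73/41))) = 22796/73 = 312.27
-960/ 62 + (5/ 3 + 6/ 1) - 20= -2587/ 93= -27.82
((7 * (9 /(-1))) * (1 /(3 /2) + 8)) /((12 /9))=-819 /2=-409.50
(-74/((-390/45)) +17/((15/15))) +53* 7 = 5155/13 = 396.54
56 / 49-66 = -454 / 7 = -64.86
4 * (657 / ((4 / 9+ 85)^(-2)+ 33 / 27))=3496717593 / 1626425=2149.94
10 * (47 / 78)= 235 / 39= 6.03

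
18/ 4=9/ 2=4.50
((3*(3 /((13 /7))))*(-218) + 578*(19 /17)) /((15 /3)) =-5336 /65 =-82.09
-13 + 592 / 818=-5021 / 409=-12.28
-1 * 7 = -7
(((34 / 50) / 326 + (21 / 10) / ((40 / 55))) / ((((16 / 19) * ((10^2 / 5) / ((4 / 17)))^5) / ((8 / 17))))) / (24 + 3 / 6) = 3579619 / 240983454503750000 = 0.00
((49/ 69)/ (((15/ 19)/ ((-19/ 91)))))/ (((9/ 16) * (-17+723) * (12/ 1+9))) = -0.00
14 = 14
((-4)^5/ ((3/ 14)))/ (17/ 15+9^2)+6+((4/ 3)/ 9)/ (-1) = -15542/ 297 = -52.33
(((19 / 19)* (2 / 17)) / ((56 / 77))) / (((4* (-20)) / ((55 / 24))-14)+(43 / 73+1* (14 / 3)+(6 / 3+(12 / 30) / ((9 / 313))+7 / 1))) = -397485 / 50967496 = -0.01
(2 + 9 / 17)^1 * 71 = 3053 / 17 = 179.59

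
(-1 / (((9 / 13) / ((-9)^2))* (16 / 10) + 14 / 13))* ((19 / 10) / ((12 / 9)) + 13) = -13.23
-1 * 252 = -252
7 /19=0.37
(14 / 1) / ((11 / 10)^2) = 1400 / 121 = 11.57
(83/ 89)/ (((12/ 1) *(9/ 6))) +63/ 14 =3646/ 801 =4.55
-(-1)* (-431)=-431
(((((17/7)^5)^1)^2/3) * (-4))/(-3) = 8063975601796/2542277241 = 3171.95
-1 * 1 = -1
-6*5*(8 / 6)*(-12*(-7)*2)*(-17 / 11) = 114240 / 11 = 10385.45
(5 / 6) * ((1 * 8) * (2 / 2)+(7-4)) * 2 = 55 / 3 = 18.33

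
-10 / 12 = -0.83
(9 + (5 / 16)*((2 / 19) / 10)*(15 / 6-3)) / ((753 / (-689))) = -3769519 / 457824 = -8.23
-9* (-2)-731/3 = -677/3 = -225.67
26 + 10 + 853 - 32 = 857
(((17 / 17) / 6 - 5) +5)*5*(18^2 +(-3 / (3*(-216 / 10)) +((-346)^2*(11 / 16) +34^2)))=22621895 / 324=69820.66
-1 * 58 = -58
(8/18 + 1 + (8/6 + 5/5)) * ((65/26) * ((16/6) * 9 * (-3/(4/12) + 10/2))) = -2720/3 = -906.67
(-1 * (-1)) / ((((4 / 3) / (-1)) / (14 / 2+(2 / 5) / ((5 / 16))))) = -621 / 100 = -6.21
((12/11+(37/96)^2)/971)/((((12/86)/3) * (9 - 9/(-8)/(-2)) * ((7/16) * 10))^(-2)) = 311693011875/82834018533376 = 0.00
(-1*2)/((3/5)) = -10/3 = -3.33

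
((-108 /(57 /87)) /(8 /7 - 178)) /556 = 5481 /3269558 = 0.00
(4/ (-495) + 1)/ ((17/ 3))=491/ 2805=0.18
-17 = -17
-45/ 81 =-5/ 9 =-0.56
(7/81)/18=0.00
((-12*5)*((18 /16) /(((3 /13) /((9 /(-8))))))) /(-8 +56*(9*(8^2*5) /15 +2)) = 5265 /173696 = 0.03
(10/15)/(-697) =-2/2091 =-0.00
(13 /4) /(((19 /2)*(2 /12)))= 39 /19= 2.05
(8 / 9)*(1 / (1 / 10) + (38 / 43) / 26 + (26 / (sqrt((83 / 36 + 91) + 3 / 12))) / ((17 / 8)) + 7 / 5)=11.29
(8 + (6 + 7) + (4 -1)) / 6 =4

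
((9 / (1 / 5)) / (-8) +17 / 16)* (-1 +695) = -25331 / 8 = -3166.38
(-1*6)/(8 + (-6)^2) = -3/22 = -0.14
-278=-278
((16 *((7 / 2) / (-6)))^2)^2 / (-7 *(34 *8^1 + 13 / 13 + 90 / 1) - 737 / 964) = -592528384 / 198471141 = -2.99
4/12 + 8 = 25/3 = 8.33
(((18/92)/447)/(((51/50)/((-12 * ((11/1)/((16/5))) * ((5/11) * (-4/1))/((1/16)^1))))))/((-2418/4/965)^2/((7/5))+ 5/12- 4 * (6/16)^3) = 15018796800000/14175280486999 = 1.06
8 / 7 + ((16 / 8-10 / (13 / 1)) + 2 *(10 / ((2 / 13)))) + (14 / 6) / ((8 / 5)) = 292289 / 2184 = 133.83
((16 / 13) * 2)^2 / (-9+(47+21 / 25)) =25600 / 164099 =0.16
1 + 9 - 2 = 8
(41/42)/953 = 41/40026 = 0.00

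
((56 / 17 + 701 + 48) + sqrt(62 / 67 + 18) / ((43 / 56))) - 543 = 112*sqrt(21239) / 2881 + 3558 / 17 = 214.96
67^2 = 4489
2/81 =0.02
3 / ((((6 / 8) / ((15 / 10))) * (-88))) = -3 / 44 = -0.07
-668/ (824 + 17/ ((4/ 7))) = -2672/ 3415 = -0.78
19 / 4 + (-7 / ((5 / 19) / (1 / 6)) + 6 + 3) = 559 / 60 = 9.32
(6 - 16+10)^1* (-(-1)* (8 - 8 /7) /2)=0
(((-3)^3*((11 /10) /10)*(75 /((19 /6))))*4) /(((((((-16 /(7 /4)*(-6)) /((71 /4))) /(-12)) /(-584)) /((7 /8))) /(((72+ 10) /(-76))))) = 27833005431 /46208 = 602341.70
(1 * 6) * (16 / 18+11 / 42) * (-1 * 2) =-13.81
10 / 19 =0.53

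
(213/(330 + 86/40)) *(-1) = -4260/6643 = -0.64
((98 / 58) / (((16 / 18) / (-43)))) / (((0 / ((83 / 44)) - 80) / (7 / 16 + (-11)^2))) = 1270521 / 10240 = 124.07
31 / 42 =0.74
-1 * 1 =-1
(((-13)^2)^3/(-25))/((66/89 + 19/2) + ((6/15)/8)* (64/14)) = -6014204014/326145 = -18440.28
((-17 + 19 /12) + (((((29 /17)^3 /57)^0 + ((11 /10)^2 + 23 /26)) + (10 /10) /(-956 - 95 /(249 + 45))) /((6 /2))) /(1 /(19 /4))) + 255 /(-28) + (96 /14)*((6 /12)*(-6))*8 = -5655322602019 /30702562800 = -184.20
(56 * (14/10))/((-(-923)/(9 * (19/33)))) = 0.44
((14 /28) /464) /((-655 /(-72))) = 9 /75980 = 0.00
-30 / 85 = -6 / 17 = -0.35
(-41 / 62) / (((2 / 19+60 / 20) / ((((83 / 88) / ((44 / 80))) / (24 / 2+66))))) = -323285 / 69048408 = -0.00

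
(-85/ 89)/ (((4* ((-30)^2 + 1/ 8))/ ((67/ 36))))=-5695/ 11536002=-0.00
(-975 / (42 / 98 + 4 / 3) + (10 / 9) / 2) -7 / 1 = -186421 / 333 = -559.82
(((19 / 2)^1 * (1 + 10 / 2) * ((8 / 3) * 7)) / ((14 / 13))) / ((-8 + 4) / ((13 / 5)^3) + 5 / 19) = 41242084 / 1485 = 27772.45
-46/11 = -4.18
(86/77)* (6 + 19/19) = 86/11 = 7.82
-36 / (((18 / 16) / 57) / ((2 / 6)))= -608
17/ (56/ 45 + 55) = 765/ 2531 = 0.30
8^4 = 4096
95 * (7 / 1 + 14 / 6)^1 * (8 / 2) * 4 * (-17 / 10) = -72352 / 3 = -24117.33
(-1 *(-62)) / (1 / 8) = 496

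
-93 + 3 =-90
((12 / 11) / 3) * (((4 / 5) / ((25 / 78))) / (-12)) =-104 / 1375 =-0.08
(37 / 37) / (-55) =-1 / 55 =-0.02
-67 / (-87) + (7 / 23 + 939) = 1881089 / 2001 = 940.07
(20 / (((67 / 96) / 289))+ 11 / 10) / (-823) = -5549537 / 551410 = -10.06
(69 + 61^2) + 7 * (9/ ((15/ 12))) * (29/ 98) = 133172/ 35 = 3804.91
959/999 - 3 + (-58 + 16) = -43996/999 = -44.04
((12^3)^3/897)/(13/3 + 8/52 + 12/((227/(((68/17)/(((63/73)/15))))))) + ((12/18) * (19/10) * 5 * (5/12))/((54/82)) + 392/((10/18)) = 7977346587521947/11308447260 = 705432.53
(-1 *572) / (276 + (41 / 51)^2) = -1487772 / 719557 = -2.07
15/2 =7.50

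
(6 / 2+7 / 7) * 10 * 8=320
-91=-91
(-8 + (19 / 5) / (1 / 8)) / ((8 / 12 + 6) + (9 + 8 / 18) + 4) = 1008 / 905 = 1.11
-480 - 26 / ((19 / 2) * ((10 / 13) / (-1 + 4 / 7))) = -318186 / 665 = -478.48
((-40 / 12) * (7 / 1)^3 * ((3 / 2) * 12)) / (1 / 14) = -288120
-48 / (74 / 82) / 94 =-984 / 1739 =-0.57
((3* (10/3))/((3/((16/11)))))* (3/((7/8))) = 1280/77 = 16.62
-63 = -63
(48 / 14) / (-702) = -0.00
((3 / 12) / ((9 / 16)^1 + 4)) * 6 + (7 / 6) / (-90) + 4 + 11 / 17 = 3325813 / 670140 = 4.96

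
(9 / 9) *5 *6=30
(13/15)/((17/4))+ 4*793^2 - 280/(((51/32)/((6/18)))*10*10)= 1924277648/765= 2515395.62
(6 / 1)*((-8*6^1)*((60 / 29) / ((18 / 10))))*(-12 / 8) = 14400 / 29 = 496.55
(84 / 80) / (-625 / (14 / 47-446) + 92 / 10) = 36659 / 370161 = 0.10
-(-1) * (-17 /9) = -17 /9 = -1.89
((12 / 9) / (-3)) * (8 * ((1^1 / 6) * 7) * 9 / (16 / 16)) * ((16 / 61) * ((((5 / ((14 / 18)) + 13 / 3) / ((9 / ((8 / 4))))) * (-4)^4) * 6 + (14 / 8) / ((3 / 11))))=-36034.02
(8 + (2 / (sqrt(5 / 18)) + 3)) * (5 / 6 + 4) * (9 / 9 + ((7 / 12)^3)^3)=150803884811 * sqrt(10) / 25798901760 + 1658842732921 / 30958682112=72.07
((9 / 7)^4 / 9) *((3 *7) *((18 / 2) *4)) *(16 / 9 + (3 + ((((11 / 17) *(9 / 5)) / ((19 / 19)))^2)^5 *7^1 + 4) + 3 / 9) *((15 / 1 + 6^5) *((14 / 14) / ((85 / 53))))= 539034541876151688482017098948 / 11714027058272998046875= 46016159.87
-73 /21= -3.48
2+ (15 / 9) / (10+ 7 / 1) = 107 / 51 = 2.10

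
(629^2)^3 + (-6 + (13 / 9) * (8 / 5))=61930398232359717.31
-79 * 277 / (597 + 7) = -21883 / 604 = -36.23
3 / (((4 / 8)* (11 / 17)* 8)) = 51 / 44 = 1.16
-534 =-534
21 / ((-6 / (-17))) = 119 / 2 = 59.50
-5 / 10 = -1 / 2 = -0.50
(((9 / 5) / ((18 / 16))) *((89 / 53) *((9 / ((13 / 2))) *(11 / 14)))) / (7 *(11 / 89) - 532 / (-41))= 85736904 / 405976025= 0.21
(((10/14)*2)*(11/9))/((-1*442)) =-55/13923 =-0.00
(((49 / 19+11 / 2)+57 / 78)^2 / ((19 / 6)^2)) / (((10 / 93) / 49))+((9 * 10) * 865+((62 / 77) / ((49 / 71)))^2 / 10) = 127569487402143056852 / 1567634176713605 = 81377.08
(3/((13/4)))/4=3/13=0.23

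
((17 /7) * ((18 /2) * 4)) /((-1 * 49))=-612 /343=-1.78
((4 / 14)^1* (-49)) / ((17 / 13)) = -182 / 17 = -10.71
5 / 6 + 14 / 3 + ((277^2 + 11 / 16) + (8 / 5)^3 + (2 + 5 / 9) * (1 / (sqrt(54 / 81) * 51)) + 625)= 23 * sqrt(6) / 918 + 154728567 / 2000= 77364.34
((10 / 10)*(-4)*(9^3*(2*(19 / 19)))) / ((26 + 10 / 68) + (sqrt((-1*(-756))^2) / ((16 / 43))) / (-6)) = 793152 / 42497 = 18.66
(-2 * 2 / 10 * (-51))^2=416.16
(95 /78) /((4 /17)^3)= 466735 /4992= 93.50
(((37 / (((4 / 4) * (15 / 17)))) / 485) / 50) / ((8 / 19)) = 11951 / 2910000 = 0.00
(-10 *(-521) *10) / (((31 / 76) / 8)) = 31676800 / 31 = 1021832.26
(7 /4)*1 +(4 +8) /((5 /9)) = 467 /20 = 23.35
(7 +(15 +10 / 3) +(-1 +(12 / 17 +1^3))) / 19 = 1328 / 969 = 1.37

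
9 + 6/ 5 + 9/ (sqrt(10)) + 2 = 9 * sqrt(10)/ 10 + 61/ 5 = 15.05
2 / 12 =1 / 6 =0.17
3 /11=0.27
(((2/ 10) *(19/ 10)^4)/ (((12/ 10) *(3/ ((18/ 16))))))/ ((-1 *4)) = -0.20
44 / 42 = 22 / 21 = 1.05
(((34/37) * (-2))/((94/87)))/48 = -493/13912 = -0.04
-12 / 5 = -2.40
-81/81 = -1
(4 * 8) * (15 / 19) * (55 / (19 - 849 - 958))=-2200 / 2831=-0.78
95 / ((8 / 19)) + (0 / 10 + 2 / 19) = 34311 / 152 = 225.73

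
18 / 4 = 9 / 2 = 4.50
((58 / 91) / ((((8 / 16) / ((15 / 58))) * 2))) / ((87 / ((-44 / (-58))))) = 110 / 76531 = 0.00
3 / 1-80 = -77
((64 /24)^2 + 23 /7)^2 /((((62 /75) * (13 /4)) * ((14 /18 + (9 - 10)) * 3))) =-10725625 /177723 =-60.35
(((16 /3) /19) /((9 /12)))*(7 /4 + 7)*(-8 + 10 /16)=-4130 /171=-24.15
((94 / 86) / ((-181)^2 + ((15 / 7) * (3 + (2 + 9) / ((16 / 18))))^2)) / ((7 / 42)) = 884352 / 4564128403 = 0.00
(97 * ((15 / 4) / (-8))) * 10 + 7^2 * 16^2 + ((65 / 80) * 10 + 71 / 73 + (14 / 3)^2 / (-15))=1907448377 / 157680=12096.96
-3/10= -0.30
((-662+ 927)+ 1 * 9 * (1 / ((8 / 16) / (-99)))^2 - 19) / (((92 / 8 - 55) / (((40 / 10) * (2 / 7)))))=-1883104 / 203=-9276.37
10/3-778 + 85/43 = -772.69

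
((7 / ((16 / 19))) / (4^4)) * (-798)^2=21173733 / 1024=20677.47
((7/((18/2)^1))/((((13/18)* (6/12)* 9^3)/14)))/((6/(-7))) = -1372/28431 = -0.05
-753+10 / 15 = -2257 / 3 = -752.33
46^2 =2116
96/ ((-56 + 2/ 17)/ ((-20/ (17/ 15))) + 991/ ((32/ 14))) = 4608/ 20963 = 0.22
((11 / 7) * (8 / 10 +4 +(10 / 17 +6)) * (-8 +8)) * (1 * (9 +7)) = 0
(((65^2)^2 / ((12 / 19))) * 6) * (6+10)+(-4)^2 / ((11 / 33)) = 2713295048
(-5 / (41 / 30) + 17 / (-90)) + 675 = 2476553 / 3690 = 671.15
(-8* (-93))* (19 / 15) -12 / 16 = 18833 / 20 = 941.65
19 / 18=1.06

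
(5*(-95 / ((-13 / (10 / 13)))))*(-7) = -33250 / 169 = -196.75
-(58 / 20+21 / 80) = -253 / 80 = -3.16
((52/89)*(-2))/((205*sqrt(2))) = -52*sqrt(2)/18245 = -0.00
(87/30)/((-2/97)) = -2813/20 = -140.65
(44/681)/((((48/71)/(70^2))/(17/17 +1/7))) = 1093400/2043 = 535.19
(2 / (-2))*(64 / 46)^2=-1024 / 529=-1.94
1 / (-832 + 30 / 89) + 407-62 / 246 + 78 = 4413238285 / 9104214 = 484.75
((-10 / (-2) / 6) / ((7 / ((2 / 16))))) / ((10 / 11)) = 11 / 672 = 0.02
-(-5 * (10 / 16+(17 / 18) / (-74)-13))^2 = -27226650025 / 7096896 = -3836.42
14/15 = 0.93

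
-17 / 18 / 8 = -17 / 144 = -0.12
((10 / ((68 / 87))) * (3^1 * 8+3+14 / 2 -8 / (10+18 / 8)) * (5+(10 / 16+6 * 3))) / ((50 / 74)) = 71007921 / 4760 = 14917.63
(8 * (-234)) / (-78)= 24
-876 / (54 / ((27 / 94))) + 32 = 1285 / 47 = 27.34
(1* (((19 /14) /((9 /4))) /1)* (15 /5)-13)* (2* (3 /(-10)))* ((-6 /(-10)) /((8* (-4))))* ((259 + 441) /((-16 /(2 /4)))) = 705 /256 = 2.75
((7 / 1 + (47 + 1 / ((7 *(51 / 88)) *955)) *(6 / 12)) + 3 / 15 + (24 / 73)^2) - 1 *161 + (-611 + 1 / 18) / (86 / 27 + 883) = -5689613967601742 / 43471593249105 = -130.88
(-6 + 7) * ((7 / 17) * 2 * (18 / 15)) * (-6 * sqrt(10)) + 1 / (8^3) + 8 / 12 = 1027 / 1536-504 * sqrt(10) / 85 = -18.08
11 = 11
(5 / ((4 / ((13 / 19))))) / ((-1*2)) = -65 / 152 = -0.43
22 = 22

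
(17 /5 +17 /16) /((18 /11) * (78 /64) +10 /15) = 11781 /7025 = 1.68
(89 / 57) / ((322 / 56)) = 356 / 1311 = 0.27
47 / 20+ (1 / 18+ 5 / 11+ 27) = 59123 / 1980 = 29.86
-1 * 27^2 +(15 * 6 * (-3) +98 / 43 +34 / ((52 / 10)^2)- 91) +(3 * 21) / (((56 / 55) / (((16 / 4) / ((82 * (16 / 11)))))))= -20677778417 / 19068608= -1084.39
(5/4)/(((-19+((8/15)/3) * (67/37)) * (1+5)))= -2775/248792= -0.01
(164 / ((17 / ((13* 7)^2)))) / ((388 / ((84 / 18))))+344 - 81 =6054355 / 4947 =1223.84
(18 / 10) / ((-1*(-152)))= 9 / 760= 0.01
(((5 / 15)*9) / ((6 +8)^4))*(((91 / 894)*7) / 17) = 0.00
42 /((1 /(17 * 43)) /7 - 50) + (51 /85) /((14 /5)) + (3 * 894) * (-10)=-32022807923 /1193962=-26820.63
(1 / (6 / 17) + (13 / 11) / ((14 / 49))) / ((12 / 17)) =1955 / 198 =9.87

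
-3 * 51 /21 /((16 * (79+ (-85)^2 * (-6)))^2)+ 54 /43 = 181186413744495 /144278070205696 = 1.26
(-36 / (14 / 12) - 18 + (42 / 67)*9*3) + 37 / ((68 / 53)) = -3.09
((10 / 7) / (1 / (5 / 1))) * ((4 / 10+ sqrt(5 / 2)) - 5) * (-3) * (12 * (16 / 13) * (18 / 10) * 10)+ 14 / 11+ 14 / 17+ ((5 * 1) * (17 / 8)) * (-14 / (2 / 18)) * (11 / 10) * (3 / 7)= 3481787983 / 136136 - 259200 * sqrt(10) / 91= 16568.53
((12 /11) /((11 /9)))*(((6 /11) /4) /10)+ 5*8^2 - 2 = 2116371 /6655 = 318.01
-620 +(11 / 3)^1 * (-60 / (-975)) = -120856 / 195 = -619.77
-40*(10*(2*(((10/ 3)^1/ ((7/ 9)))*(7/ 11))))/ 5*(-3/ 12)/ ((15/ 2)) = 160/ 11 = 14.55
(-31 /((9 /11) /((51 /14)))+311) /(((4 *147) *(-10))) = -1453 /49392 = -0.03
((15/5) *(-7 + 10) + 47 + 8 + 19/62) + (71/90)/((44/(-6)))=1313509/20460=64.20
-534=-534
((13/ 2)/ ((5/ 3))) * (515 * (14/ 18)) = 9373/ 6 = 1562.17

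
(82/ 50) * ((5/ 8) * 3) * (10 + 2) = 369/ 10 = 36.90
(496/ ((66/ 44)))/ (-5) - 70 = -2042/ 15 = -136.13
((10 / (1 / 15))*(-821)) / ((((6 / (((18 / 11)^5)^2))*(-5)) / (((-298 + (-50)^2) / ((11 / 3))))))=96822609178715781120 / 285311670611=339357338.49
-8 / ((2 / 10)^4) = -5000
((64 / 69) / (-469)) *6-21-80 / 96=-21.85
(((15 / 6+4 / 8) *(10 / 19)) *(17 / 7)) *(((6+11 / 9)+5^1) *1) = 46.87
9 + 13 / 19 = 184 / 19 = 9.68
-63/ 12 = -21/ 4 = -5.25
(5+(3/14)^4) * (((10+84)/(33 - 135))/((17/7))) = -9031567/4758096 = -1.90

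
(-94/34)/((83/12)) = -564/1411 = -0.40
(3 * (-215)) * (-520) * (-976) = -327350400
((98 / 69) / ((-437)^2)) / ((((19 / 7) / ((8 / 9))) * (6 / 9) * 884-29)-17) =686 / 161745968775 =0.00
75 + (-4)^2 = 91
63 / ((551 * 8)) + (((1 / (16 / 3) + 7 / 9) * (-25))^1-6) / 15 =-2373779 / 1190160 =-1.99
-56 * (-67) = 3752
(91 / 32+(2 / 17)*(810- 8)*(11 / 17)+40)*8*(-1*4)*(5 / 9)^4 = -600516875 / 1896129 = -316.71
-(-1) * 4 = 4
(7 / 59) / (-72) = -7 / 4248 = -0.00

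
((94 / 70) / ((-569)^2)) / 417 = 47 / 4725291795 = 0.00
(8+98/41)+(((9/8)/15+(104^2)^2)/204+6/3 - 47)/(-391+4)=-1471.30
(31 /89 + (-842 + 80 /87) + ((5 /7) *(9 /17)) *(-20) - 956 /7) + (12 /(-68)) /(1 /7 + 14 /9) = -97109836478 /98591619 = -984.97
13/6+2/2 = 19/6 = 3.17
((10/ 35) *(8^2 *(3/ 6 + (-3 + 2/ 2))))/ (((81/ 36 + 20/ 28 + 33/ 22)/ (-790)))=121344/ 25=4853.76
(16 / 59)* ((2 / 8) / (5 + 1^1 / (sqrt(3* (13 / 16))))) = 780 / 56581- 16* sqrt(39) / 56581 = 0.01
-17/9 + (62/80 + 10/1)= 3199/360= 8.89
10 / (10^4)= 0.00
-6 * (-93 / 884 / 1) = 279 / 442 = 0.63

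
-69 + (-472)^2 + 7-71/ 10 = 2227149/ 10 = 222714.90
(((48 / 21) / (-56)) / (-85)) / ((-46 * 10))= -1 / 957950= -0.00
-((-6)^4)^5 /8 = -457019805007872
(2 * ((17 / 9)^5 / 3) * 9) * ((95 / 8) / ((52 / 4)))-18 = 116463127 / 1023516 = 113.79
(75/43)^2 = 5625/1849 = 3.04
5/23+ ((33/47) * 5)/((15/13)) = 3524/1081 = 3.26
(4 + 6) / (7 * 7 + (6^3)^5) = 2 / 94036996925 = 0.00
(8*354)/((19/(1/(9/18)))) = 5664/19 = 298.11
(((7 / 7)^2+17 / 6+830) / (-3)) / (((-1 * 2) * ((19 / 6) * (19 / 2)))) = 5003 / 1083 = 4.62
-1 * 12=-12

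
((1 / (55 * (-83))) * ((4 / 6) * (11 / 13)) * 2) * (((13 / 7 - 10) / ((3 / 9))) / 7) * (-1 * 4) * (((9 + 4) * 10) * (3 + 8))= -20064 / 4067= -4.93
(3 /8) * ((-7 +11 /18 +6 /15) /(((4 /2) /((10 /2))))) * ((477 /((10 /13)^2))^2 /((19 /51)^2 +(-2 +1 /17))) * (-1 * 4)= -3036812860778697 /375040000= -8097303.92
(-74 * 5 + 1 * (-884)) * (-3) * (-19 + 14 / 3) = -53922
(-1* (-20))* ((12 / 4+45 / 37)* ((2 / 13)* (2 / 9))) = 320 / 111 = 2.88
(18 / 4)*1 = 9 / 2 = 4.50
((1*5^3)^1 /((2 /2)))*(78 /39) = 250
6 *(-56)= -336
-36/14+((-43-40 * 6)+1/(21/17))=-5980/21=-284.76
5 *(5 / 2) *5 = 125 / 2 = 62.50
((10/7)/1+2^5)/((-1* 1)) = -234/7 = -33.43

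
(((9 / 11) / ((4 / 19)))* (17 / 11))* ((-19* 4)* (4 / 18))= -12274 / 121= -101.44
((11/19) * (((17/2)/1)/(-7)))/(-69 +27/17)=3179/304836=0.01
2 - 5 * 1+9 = 6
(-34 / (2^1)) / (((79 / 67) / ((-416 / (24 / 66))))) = 1303016 / 79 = 16493.87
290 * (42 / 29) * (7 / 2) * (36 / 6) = 8820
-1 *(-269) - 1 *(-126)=395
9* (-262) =-2358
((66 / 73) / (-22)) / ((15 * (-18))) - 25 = -164249 / 6570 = -25.00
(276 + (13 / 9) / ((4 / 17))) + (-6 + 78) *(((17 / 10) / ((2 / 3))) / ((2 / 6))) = 149929 / 180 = 832.94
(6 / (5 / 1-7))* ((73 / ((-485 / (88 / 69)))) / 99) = 584 / 100395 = 0.01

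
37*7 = 259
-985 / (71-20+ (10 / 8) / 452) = -1780880 / 92213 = -19.31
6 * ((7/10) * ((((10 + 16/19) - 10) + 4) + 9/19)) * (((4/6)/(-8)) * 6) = -2121/190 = -11.16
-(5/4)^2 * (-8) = 25/2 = 12.50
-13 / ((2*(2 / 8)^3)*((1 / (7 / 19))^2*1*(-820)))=5096 / 74005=0.07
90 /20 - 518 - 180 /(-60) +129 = -763 /2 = -381.50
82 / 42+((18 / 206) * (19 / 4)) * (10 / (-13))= 91843 / 56238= 1.63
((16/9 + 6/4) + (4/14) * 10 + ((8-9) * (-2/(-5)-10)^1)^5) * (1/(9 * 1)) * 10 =32107715593/354375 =90603.78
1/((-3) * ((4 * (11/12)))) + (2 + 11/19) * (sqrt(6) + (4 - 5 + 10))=49 * sqrt(6)/19 + 4832/209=29.44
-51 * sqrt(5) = -114.04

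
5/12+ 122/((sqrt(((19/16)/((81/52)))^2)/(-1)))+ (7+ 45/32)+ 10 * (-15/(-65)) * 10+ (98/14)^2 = -1876391/23712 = -79.13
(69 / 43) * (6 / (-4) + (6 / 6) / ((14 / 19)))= -69 / 301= -0.23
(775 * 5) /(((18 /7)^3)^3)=156370227125 /198359290368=0.79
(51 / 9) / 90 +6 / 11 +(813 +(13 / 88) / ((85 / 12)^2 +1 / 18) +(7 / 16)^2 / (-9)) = 745708820281 / 916565760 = 813.59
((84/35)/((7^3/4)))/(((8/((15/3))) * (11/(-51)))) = -306/3773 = -0.08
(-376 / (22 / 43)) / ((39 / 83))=-1564.04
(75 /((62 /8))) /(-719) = -300 /22289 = -0.01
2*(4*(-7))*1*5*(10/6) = -1400/3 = -466.67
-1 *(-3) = 3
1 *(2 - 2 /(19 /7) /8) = 145 /76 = 1.91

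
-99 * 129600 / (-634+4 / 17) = 109058400 / 5387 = 20244.74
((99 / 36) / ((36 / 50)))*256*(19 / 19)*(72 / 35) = 2011.43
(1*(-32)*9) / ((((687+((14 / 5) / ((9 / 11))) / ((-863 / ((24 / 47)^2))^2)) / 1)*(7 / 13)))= -22677627265419360 / 29128394649838799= -0.78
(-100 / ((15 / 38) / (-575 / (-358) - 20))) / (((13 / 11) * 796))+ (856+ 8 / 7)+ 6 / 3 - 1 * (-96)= 3112162503 / 3241511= 960.10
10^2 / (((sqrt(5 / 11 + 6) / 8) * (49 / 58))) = 46400 * sqrt(781) / 3479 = 372.73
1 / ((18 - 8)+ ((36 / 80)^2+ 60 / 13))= 5200 / 77053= 0.07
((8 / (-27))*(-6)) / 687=16 / 6183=0.00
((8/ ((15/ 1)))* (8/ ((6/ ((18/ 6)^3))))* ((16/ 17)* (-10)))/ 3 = -60.24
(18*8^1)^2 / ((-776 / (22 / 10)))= -28512 / 485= -58.79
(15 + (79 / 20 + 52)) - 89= -361 / 20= -18.05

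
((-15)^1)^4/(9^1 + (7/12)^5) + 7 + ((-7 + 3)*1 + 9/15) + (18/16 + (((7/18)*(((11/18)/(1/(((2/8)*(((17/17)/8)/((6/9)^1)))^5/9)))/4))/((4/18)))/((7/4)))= 108300014087721460359/19381426470256640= 5587.82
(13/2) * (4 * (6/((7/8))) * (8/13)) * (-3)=-2304/7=-329.14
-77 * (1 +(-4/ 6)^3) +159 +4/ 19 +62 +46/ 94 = 4038947/ 24111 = 167.51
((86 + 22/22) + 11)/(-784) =-1/8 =-0.12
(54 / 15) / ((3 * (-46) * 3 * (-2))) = 1 / 230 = 0.00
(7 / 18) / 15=7 / 270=0.03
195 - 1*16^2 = -61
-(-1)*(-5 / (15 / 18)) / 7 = -6 / 7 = -0.86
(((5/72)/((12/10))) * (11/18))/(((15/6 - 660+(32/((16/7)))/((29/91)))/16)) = -7975/8647641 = -0.00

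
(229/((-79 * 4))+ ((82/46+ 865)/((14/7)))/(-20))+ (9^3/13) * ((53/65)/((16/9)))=81697329/24565840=3.33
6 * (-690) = -4140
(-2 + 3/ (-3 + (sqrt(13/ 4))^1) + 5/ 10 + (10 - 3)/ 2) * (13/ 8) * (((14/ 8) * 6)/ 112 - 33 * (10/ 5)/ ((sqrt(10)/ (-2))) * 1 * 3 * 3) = -11583 * sqrt(130)/ 230 - 117 * sqrt(13)/ 2944 + 195/ 2944 + 3861 * sqrt(10)/ 46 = -308.85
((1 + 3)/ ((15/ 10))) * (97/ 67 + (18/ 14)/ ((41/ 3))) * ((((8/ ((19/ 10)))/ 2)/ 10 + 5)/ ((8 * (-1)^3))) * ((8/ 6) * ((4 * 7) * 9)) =-899.78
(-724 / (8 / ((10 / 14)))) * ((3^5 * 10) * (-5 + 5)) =0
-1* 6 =-6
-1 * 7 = -7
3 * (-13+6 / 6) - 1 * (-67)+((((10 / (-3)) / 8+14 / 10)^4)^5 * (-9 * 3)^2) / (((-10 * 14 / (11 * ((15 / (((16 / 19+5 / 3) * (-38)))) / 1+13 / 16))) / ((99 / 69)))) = -836571819829999157028241068183558545689 / 111968389429198848000000000000000000000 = -7.47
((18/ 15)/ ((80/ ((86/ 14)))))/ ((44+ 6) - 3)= 129/ 65800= 0.00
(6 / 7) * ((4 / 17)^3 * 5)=1920 / 34391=0.06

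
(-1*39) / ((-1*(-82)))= -39 / 82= -0.48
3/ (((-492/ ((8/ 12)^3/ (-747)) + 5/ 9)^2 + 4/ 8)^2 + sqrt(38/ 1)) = 4118948857818457941445453463159952/ 3250153331110707170924959118814261369346714301861001543787-33059881728 * sqrt(38)/ 61752913291103436247574223257470966017587571735359029331953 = 0.00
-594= -594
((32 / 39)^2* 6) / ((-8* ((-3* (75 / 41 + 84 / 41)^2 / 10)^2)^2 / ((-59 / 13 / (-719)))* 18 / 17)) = -0.00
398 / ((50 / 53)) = 10547 / 25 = 421.88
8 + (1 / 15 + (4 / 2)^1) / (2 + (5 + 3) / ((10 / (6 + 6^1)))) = 1423 / 174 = 8.18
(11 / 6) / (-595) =-11 / 3570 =-0.00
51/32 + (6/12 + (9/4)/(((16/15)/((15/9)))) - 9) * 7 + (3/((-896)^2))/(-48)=-427700225/12845056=-33.30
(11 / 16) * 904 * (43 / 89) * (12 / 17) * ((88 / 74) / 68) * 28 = 98773752 / 951677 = 103.79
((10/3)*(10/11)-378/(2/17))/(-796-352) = 105929/37884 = 2.80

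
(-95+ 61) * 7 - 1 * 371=-609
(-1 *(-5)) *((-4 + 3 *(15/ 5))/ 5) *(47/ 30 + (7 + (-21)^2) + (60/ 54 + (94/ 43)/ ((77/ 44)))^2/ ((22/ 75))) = 2342.79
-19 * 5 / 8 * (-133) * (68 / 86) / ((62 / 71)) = 15250445 / 10664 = 1430.09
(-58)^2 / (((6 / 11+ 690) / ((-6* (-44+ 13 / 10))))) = 1248.08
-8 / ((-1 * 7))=8 / 7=1.14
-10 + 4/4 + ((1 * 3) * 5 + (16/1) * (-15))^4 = 2562890616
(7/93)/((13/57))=133/403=0.33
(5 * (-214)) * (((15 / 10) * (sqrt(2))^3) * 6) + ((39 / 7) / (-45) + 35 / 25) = 134 / 105 - 19260 * sqrt(2) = -27236.48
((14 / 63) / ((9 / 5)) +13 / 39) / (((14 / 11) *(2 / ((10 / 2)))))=2035 / 2268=0.90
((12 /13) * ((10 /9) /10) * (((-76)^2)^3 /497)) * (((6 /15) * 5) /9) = 1541599428608 /174447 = 8837064.72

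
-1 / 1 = -1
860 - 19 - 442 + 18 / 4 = 807 / 2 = 403.50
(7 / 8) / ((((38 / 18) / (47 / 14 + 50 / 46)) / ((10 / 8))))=64395 / 27968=2.30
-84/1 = -84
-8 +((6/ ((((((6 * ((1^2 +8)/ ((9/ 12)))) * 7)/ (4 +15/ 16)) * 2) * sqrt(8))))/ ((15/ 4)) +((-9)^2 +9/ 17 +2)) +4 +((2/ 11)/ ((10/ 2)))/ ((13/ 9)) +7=79 * sqrt(2)/ 40320 +1052071/ 12155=86.56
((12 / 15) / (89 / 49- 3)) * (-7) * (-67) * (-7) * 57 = 18338838 / 145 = 126474.74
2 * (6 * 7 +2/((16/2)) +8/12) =515/6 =85.83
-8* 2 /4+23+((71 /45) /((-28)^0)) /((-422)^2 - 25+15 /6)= 304485307 /16025535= 19.00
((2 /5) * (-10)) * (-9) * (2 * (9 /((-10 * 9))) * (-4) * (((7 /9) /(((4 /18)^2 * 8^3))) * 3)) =1701 /640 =2.66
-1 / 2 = -0.50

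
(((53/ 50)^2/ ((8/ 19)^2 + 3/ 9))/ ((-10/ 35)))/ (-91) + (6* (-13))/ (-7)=403572147/ 35945000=11.23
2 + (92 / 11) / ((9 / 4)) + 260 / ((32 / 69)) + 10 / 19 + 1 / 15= 42656201 / 75240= 566.94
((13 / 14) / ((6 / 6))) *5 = 65 / 14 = 4.64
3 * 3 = 9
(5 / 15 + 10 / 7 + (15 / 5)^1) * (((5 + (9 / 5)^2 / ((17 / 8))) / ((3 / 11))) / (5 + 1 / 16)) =1952192 / 86751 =22.50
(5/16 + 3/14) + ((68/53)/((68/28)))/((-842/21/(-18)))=1909171/2499056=0.76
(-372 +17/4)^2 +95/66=71407513/528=135241.50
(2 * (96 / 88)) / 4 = 6 / 11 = 0.55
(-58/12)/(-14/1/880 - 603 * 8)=6380/6367701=0.00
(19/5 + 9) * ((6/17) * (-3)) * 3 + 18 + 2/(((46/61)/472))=2403022/1955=1229.17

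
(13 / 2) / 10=13 / 20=0.65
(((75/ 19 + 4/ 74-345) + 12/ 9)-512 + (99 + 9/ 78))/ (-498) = 41265319/ 27307332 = 1.51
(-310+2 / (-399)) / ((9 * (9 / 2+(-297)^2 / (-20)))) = 2473840 / 316435329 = 0.01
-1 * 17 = -17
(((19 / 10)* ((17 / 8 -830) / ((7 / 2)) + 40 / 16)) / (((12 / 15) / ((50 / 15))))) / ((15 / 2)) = -124507 / 504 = -247.04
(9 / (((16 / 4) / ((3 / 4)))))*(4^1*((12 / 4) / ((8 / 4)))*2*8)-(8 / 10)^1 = 806 / 5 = 161.20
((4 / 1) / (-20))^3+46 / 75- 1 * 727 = -726.39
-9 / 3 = -3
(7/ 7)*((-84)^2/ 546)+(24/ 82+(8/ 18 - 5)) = 8.66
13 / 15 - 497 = -7442 / 15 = -496.13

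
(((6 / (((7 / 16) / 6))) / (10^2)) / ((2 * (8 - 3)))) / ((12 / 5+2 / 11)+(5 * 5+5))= 99 / 39200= 0.00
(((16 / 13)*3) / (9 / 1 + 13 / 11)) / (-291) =-11 / 8827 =-0.00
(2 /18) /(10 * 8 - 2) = 1 /702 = 0.00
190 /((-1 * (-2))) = 95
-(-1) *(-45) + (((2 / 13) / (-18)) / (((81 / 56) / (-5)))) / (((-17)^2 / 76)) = -123227105 / 2738853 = -44.99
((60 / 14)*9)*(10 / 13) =2700 / 91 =29.67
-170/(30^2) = -17/90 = -0.19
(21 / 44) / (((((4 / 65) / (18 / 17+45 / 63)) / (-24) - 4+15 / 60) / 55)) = -4320225 / 617413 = -7.00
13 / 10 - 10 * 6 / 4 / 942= 1.28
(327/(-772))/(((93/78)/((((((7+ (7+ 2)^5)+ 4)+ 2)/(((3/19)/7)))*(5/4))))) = -27827208955/23932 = -1162761.53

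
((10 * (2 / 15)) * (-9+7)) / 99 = -8 / 297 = -0.03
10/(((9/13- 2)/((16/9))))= -2080/153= -13.59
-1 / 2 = -0.50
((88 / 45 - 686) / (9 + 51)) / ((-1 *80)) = 0.14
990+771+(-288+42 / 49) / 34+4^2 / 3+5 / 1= 629351 / 357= 1762.89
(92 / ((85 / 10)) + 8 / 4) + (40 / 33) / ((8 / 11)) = 739 / 51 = 14.49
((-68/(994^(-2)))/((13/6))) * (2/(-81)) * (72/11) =2149966336/429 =5011576.54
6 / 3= 2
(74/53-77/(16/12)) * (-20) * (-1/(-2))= 59735/106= 563.54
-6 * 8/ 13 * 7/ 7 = -48/ 13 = -3.69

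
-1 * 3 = -3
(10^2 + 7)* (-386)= -41302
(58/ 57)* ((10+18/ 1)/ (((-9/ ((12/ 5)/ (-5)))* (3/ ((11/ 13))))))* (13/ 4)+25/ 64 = 1.78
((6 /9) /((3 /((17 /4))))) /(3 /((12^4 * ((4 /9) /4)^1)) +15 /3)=2176 /11523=0.19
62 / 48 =31 / 24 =1.29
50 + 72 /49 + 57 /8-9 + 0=19441 /392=49.59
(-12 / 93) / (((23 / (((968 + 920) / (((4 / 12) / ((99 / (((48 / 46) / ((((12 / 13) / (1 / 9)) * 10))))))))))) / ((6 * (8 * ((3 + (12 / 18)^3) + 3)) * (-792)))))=24159198412800 / 403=59948383158.31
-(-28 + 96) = -68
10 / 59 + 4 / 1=246 / 59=4.17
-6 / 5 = -1.20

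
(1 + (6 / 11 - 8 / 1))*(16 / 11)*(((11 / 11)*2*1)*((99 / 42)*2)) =-6816 / 77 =-88.52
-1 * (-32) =32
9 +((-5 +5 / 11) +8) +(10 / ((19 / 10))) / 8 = 5481 / 418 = 13.11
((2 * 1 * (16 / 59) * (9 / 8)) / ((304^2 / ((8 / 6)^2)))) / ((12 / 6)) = 1 / 170392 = 0.00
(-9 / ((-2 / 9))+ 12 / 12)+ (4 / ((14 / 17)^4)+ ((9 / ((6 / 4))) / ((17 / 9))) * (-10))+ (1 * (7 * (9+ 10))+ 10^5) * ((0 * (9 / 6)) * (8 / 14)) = 3009319 / 163268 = 18.43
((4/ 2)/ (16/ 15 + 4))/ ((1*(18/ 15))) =25/ 76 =0.33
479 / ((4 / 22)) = 5269 / 2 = 2634.50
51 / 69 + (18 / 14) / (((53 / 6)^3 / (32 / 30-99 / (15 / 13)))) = 69638831 / 119845985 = 0.58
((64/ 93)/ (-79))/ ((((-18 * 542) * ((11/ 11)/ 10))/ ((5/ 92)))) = 200/ 412144659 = 0.00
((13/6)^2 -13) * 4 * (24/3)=-2392/9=-265.78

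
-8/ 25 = -0.32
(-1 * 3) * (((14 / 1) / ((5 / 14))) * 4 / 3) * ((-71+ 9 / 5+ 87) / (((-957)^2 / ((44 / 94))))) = -139552 / 97829325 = -0.00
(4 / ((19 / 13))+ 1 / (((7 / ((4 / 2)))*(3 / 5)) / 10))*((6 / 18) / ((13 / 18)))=5984 / 1729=3.46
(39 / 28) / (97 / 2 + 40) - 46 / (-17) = 38217 / 14042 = 2.72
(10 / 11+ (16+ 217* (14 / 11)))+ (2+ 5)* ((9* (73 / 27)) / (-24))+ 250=424507 / 792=535.99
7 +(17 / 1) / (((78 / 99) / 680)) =190831 / 13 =14679.31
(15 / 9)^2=25 / 9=2.78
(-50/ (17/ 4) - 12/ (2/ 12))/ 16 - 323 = -5580/ 17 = -328.24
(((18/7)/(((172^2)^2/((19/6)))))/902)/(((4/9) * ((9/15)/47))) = 40185/22104380942336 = 0.00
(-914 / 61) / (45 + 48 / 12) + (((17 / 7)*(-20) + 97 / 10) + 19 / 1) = -603097 / 29890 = -20.18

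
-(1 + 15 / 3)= -6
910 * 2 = 1820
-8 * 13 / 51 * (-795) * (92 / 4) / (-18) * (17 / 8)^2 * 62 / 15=-8351369 / 216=-38663.75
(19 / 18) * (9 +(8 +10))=57 / 2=28.50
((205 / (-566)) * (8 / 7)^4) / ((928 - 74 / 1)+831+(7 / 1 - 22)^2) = -41984 / 129781253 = -0.00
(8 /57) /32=1 /228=0.00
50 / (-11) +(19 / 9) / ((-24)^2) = -258991 / 57024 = -4.54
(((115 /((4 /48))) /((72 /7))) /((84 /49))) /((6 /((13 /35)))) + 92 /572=309235 /61776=5.01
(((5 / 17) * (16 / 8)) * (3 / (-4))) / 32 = -15 / 1088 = -0.01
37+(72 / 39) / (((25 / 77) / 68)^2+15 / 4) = 50109338989 / 1336523305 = 37.49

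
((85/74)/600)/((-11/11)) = -17/8880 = -0.00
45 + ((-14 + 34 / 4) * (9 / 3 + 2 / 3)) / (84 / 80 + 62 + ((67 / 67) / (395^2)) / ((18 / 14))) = 15823276635 / 354145573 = 44.68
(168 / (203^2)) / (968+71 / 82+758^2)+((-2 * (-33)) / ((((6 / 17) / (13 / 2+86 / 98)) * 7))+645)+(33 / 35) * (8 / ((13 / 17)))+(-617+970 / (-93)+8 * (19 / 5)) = 8391385655975061491 / 32917769045018130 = 254.92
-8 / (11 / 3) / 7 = -24 / 77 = -0.31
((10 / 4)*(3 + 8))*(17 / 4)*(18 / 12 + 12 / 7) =42075 / 112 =375.67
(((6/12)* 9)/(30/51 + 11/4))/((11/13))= 3978/2497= 1.59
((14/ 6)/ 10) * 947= 6629/ 30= 220.97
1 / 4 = 0.25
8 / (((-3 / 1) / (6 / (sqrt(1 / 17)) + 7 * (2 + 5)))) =-392 / 3 - 16 * sqrt(17) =-196.64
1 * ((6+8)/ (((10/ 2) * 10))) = 0.28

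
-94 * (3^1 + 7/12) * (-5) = 10105/6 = 1684.17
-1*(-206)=206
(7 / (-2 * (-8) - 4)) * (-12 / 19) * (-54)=378 / 19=19.89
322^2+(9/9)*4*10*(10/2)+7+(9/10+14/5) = 1038947/10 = 103894.70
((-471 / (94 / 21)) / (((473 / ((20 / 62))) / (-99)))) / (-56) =-63585 / 501208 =-0.13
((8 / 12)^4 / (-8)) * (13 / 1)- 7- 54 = -4967 / 81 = -61.32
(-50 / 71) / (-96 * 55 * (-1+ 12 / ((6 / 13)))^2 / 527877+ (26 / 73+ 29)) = -642250350 / 21071389727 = -0.03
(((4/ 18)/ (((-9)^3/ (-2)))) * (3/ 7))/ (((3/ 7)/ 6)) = 8/ 2187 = 0.00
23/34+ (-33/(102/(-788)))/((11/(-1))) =-45/2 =-22.50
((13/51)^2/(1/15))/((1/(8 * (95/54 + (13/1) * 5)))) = 12184900/23409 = 520.52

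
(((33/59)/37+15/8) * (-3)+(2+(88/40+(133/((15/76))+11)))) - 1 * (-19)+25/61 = 11230533079/15979560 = 702.81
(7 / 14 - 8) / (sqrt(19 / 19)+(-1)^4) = -15 / 4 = -3.75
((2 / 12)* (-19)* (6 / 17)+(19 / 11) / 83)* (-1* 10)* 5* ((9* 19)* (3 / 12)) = 36388800 / 15521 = 2344.49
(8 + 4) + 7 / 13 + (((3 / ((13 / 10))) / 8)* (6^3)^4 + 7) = 627918001.08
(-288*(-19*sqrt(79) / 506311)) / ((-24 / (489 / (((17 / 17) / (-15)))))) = 1672380*sqrt(79) / 506311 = 29.36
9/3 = 3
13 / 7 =1.86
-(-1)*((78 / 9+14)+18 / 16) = 571 / 24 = 23.79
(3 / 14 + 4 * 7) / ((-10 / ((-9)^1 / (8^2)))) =711 / 1792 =0.40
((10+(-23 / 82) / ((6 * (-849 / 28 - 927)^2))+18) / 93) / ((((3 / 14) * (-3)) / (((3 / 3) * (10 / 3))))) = -69287165740576 / 44382671809065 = -1.56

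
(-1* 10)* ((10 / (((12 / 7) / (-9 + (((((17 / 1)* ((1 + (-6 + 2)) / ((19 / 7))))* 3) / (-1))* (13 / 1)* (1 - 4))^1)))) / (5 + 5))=244650 / 19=12876.32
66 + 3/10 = 66.30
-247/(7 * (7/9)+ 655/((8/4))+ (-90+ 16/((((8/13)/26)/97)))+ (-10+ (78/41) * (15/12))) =-91143/24282902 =-0.00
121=121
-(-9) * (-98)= -882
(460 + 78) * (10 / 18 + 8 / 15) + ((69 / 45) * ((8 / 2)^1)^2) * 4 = 30778 / 45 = 683.96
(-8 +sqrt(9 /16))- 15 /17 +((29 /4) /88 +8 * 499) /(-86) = -28073725 /514624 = -54.55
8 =8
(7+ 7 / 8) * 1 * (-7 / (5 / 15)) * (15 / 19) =-19845 / 152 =-130.56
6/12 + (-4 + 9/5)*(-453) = 9971/10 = 997.10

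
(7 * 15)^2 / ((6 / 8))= 14700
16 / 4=4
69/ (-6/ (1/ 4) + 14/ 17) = -1173/ 394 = -2.98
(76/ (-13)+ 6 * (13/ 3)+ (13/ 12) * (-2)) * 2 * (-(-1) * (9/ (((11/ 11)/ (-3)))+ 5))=-791.44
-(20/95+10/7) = -218/133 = -1.64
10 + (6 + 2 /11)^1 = 178 /11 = 16.18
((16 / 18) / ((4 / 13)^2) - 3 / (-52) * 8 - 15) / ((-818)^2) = -1205 / 156575016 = -0.00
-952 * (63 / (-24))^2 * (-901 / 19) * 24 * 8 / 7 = 162115128 / 19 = 8532375.16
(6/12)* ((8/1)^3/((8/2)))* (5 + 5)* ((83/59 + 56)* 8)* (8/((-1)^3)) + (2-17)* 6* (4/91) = -12624589560/5369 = -2351385.65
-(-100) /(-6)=-50 /3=-16.67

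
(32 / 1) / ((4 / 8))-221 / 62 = 3747 / 62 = 60.44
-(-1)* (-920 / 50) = -92 / 5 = -18.40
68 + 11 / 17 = 1167 / 17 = 68.65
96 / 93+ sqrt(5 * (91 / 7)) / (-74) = 32 / 31 -sqrt(65) / 74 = 0.92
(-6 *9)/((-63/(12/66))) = 12/77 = 0.16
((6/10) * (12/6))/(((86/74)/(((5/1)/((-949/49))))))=-10878/40807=-0.27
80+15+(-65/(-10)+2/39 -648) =-42623/78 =-546.45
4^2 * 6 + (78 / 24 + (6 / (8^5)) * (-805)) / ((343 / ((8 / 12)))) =809289361 / 8429568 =96.01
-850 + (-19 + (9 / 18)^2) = -3475 / 4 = -868.75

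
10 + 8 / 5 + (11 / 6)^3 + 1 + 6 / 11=229373 / 11880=19.31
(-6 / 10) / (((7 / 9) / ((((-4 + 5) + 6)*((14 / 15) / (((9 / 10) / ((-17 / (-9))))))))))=-476 / 45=-10.58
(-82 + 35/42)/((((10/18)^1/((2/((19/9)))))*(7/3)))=-39447/665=-59.32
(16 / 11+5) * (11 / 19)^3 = 8591 / 6859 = 1.25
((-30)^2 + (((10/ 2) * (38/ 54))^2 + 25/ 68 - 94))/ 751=40586957/ 37228572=1.09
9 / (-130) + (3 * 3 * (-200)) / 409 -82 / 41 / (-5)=-216413 / 53170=-4.07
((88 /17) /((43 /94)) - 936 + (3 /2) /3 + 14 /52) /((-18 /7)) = 10243289 /28509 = 359.30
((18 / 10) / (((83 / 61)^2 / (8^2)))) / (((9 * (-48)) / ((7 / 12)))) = -26047 / 310005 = -0.08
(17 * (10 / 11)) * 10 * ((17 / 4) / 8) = 7225 / 88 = 82.10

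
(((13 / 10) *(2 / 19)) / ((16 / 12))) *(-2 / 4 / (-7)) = 39 / 5320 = 0.01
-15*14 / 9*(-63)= 1470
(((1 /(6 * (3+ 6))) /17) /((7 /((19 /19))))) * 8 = 4 /3213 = 0.00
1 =1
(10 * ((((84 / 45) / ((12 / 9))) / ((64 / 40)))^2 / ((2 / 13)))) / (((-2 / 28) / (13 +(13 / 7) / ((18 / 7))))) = -5506865 / 576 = -9560.53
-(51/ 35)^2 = -2601/ 1225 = -2.12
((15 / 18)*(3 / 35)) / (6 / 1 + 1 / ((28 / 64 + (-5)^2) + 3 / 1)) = 65 / 5492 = 0.01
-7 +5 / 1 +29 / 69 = -109 / 69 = -1.58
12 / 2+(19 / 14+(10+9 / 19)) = 4743 / 266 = 17.83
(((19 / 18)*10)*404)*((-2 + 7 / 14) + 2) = 19190 / 9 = 2132.22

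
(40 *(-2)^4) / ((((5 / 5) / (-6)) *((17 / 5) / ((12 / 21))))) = -76800 / 119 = -645.38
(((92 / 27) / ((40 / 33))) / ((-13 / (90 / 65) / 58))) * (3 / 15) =-14674 / 4225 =-3.47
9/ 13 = 0.69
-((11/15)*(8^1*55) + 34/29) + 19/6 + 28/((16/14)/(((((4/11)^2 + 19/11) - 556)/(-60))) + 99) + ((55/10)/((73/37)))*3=-30732219380725/98492203491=-312.03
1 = 1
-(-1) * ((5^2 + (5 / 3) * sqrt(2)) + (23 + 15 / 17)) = 5 * sqrt(2) / 3 + 831 / 17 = 51.24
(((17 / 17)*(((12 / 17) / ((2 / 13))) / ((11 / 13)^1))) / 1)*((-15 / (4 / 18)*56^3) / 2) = -6010018560 / 187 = -32139136.68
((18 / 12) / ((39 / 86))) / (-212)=-43 / 2756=-0.02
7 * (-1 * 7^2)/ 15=-343/ 15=-22.87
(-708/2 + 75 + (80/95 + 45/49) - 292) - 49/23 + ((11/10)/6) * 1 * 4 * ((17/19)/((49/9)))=-61160822/107065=-571.25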